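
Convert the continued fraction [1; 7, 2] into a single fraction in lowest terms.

17/15

Start with 2.
7 + 1/(2/1) = 7 + 1/2 = 15/2
1 + 1/(15/2) = 1 + 2/15 = 17/15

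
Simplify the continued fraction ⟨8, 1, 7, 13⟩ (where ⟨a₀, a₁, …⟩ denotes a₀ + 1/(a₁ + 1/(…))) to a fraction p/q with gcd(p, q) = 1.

932/105

Work from the innermost term outward:
Start with 13.
7 + 1/(13/1) = 7 + 1/13 = 92/13
1 + 1/(92/13) = 1 + 13/92 = 105/92
8 + 1/(105/92) = 8 + 92/105 = 932/105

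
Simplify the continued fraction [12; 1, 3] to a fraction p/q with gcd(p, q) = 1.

Use the convergent recurrence hₖ = aₖ·hₖ₋₁ + hₖ₋₂ (and likewise for the denominators kₖ):
a_0 = 12: 12/1
a_1 = 1: 13/1
a_2 = 3: 51/4

51/4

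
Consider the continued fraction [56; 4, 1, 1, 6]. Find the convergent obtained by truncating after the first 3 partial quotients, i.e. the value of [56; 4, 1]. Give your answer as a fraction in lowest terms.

Start with 1.
4 + 1/(1/1) = 4 + 1/1 = 5/1
56 + 1/(5/1) = 56 + 1/5 = 281/5

281/5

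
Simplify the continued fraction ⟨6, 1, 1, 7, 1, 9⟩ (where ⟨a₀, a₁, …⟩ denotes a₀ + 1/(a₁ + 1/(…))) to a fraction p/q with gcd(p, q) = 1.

a_0 = 6: 6/1
a_1 = 1: 7/1
a_2 = 1: 13/2
a_3 = 7: 98/15
a_4 = 1: 111/17
a_5 = 9: 1097/168

1097/168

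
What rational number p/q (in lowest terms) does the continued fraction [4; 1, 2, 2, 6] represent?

Starting at the tail and folding back:
Start with 6.
2 + 1/(6/1) = 2 + 1/6 = 13/6
2 + 1/(13/6) = 2 + 6/13 = 32/13
1 + 1/(32/13) = 1 + 13/32 = 45/32
4 + 1/(45/32) = 4 + 32/45 = 212/45

212/45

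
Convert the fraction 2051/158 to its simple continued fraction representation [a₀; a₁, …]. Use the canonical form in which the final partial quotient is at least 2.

[12; 1, 51, 1, 2]

Apply division with remainder until the remainder is 0:
⌊2051/158⌋ = 12, remainder 155
⌊158/155⌋ = 1, remainder 3
⌊155/3⌋ = 51, remainder 2
⌊3/2⌋ = 1, remainder 1
⌊2/1⌋ = 2, remainder 0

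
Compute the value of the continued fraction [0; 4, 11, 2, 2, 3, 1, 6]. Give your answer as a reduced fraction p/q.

Start with 6.
1 + 1/(6/1) = 1 + 1/6 = 7/6
3 + 1/(7/6) = 3 + 6/7 = 27/7
2 + 1/(27/7) = 2 + 7/27 = 61/27
2 + 1/(61/27) = 2 + 27/61 = 149/61
11 + 1/(149/61) = 11 + 61/149 = 1700/149
4 + 1/(1700/149) = 4 + 149/1700 = 6949/1700
0 + 1/(6949/1700) = 0 + 1700/6949 = 1700/6949

1700/6949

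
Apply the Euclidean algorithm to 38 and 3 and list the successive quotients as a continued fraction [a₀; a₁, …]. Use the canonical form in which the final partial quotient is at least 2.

38 ÷ 3 → quotient 12, remainder 2
3 ÷ 2 → quotient 1, remainder 1
2 ÷ 1 → quotient 2, remainder 0

[12; 1, 2]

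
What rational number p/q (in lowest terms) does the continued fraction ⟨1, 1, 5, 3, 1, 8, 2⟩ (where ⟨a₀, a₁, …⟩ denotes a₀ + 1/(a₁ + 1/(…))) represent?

852/463

Collapse the nested fraction from the inside out:
Start with 2.
8 + 1/(2/1) = 8 + 1/2 = 17/2
1 + 1/(17/2) = 1 + 2/17 = 19/17
3 + 1/(19/17) = 3 + 17/19 = 74/19
5 + 1/(74/19) = 5 + 19/74 = 389/74
1 + 1/(389/74) = 1 + 74/389 = 463/389
1 + 1/(463/389) = 1 + 389/463 = 852/463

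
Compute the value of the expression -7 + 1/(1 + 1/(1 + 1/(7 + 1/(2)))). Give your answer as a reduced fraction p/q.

-207/32

Start with 2.
7 + 1/(2/1) = 7 + 1/2 = 15/2
1 + 1/(15/2) = 1 + 2/15 = 17/15
1 + 1/(17/15) = 1 + 15/17 = 32/17
-7 + 1/(32/17) = -7 + 17/32 = -207/32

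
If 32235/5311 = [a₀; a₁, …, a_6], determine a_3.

1

32235 = 6·5311 + 369, so a_0 = 6
5311 = 14·369 + 145, so a_1 = 14
369 = 2·145 + 79, so a_2 = 2
145 = 1·79 + 66, so a_3 = 1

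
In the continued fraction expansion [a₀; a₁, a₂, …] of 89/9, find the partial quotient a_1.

1

Apply division with remainder until the remainder is 0:
⌊89/9⌋ = 9, remainder 8
⌊9/8⌋ = 1, remainder 1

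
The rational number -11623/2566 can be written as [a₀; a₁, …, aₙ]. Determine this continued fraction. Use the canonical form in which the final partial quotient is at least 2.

[-5; 2, 7, 1, 15, 1, 8]

Apply division with remainder until the remainder is 0:
⌊-11623/2566⌋ = -5, remainder 1207
⌊2566/1207⌋ = 2, remainder 152
⌊1207/152⌋ = 7, remainder 143
⌊152/143⌋ = 1, remainder 9
⌊143/9⌋ = 15, remainder 8
⌊9/8⌋ = 1, remainder 1
⌊8/1⌋ = 8, remainder 0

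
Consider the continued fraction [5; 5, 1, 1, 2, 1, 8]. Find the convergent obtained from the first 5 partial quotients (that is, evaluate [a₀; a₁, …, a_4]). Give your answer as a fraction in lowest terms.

145/28

Build up convergents one term at a time:
a_0 = 5: 5/1
a_1 = 5: 26/5
a_2 = 1: 31/6
a_3 = 1: 57/11
a_4 = 2: 145/28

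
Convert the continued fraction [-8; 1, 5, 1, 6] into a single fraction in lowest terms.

Work from the innermost term outward:
Start with 6.
1 + 1/(6/1) = 1 + 1/6 = 7/6
5 + 1/(7/6) = 5 + 6/7 = 41/7
1 + 1/(41/7) = 1 + 7/41 = 48/41
-8 + 1/(48/41) = -8 + 41/48 = -343/48

-343/48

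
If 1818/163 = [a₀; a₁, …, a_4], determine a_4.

⌊1818/163⌋ = 11, remainder 25
⌊163/25⌋ = 6, remainder 13
⌊25/13⌋ = 1, remainder 12
⌊13/12⌋ = 1, remainder 1
⌊12/1⌋ = 12, remainder 0

12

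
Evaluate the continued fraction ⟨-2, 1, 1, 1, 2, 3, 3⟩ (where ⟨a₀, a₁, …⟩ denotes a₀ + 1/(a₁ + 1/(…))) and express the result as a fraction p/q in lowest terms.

-122/89

a_0 = -2: -2/1
a_1 = 1: -1/1
a_2 = 1: -3/2
a_3 = 1: -4/3
a_4 = 2: -11/8
a_5 = 3: -37/27
a_6 = 3: -122/89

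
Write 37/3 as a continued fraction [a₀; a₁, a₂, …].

[12; 3]

37 ÷ 3 → quotient 12, remainder 1
3 ÷ 1 → quotient 3, remainder 0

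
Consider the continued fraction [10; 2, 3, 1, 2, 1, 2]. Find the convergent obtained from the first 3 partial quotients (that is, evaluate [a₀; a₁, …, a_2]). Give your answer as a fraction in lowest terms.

a_0 = 10: 10/1
a_1 = 2: 21/2
a_2 = 3: 73/7

73/7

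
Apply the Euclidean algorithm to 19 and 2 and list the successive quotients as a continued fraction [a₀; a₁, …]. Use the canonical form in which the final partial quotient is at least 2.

19 ÷ 2 → quotient 9, remainder 1
2 ÷ 1 → quotient 2, remainder 0

[9; 2]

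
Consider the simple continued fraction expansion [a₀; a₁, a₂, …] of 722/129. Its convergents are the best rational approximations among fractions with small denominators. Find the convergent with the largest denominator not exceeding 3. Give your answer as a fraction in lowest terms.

11/2

a_0 = 5: 5/1  (≤ bound)
a_1 = 1: 6/1  (≤ bound)
a_2 = 1: 11/2  (≤ bound)
a_3 = 2: 28/5  (> 3, stop)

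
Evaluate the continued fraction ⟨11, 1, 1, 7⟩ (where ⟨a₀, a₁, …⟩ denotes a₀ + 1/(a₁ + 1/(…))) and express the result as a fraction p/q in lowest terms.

173/15

Starting at the tail and folding back:
Start with 7.
1 + 1/(7/1) = 1 + 1/7 = 8/7
1 + 1/(8/7) = 1 + 7/8 = 15/8
11 + 1/(15/8) = 11 + 8/15 = 173/15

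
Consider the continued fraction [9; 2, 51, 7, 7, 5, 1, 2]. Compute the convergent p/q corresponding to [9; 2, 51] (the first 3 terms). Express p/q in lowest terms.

Use the convergent recurrence hₖ = aₖ·hₖ₋₁ + hₖ₋₂ (and likewise for the denominators kₖ):
a_0 = 9: 9/1
a_1 = 2: 19/2
a_2 = 51: 978/103

978/103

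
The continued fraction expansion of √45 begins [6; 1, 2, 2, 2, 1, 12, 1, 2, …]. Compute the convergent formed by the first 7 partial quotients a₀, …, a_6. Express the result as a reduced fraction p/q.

a_0 = 6: 6/1
a_1 = 1: 7/1
a_2 = 2: 20/3
a_3 = 2: 47/7
a_4 = 2: 114/17
a_5 = 1: 161/24
a_6 = 12: 2046/305

2046/305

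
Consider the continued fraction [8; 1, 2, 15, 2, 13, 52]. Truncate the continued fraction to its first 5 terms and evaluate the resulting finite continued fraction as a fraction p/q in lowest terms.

Work from the innermost term outward:
Start with 2.
15 + 1/(2/1) = 15 + 1/2 = 31/2
2 + 1/(31/2) = 2 + 2/31 = 64/31
1 + 1/(64/31) = 1 + 31/64 = 95/64
8 + 1/(95/64) = 8 + 64/95 = 824/95

824/95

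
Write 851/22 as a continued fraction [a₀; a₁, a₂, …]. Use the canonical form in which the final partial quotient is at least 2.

Apply division with remainder until the remainder is 0:
⌊851/22⌋ = 38, remainder 15
⌊22/15⌋ = 1, remainder 7
⌊15/7⌋ = 2, remainder 1
⌊7/1⌋ = 7, remainder 0

[38; 1, 2, 7]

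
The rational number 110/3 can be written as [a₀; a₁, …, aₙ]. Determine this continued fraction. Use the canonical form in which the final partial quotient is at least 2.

Repeatedly divide and take the remainder:
⌊110/3⌋ = 36, remainder 2
⌊3/2⌋ = 1, remainder 1
⌊2/1⌋ = 2, remainder 0

[36; 1, 2]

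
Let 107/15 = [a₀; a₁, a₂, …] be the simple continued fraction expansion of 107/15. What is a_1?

7

107 ÷ 15 → quotient 7, remainder 2
15 ÷ 2 → quotient 7, remainder 1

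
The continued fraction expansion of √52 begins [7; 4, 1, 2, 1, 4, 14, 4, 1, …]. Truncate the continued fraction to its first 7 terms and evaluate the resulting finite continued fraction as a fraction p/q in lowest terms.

Start with 14.
4 + 1/(14/1) = 4 + 1/14 = 57/14
1 + 1/(57/14) = 1 + 14/57 = 71/57
2 + 1/(71/57) = 2 + 57/71 = 199/71
1 + 1/(199/71) = 1 + 71/199 = 270/199
4 + 1/(270/199) = 4 + 199/270 = 1279/270
7 + 1/(1279/270) = 7 + 270/1279 = 9223/1279

9223/1279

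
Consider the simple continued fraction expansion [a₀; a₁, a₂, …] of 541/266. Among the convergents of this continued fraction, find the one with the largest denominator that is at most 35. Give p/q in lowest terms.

61/30

a_0 = 2: 2/1  (≤ bound)
a_1 = 29: 59/29  (≤ bound)
a_2 = 1: 61/30  (≤ bound)
a_3 = 1: 120/59  (> 35, stop)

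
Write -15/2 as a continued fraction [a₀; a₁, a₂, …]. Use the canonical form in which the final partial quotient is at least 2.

Repeatedly divide and take the remainder:
⌊-15/2⌋ = -8, remainder 1
⌊2/1⌋ = 2, remainder 0

[-8; 2]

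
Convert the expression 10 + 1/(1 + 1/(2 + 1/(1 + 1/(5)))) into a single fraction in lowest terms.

247/23

Start with 5.
1 + 1/(5/1) = 1 + 1/5 = 6/5
2 + 1/(6/5) = 2 + 5/6 = 17/6
1 + 1/(17/6) = 1 + 6/17 = 23/17
10 + 1/(23/17) = 10 + 17/23 = 247/23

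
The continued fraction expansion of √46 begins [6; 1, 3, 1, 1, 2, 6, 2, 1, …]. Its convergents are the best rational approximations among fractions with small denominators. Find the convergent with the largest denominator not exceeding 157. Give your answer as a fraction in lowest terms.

a_0 = 6: 6/1  (≤ bound)
a_1 = 1: 7/1  (≤ bound)
a_2 = 3: 27/4  (≤ bound)
a_3 = 1: 34/5  (≤ bound)
a_4 = 1: 61/9  (≤ bound)
a_5 = 2: 156/23  (≤ bound)
a_6 = 6: 997/147  (≤ bound)
a_7 = 2: 2150/317  (> 157, stop)

997/147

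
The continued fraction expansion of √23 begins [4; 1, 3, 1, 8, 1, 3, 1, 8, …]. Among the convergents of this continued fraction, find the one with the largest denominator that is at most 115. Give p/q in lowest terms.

235/49

a_0 = 4: 4/1  (≤ bound)
a_1 = 1: 5/1  (≤ bound)
a_2 = 3: 19/4  (≤ bound)
a_3 = 1: 24/5  (≤ bound)
a_4 = 8: 211/44  (≤ bound)
a_5 = 1: 235/49  (≤ bound)
a_6 = 3: 916/191  (> 115, stop)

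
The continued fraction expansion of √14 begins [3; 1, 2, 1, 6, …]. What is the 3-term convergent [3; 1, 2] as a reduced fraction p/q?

11/3

a_0 = 3: 3/1
a_1 = 1: 4/1
a_2 = 2: 11/3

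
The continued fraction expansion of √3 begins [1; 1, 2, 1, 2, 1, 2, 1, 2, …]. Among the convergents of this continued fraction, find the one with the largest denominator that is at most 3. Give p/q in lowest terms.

List convergents until the denominator exceeds the bound:
a_0 = 1: 1/1  (≤ bound)
a_1 = 1: 2/1  (≤ bound)
a_2 = 2: 5/3  (≤ bound)
a_3 = 1: 7/4  (> 3, stop)

5/3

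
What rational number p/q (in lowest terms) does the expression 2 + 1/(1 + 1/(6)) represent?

Work from the innermost term outward:
Start with 6.
1 + 1/(6/1) = 1 + 1/6 = 7/6
2 + 1/(7/6) = 2 + 6/7 = 20/7

20/7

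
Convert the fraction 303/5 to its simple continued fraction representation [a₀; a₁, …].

Repeatedly divide and take the remainder:
303 ÷ 5 → quotient 60, remainder 3
5 ÷ 3 → quotient 1, remainder 2
3 ÷ 2 → quotient 1, remainder 1
2 ÷ 1 → quotient 2, remainder 0

[60; 1, 1, 2]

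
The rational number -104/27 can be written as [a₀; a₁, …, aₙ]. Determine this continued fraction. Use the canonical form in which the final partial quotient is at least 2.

[-4; 6, 1, 3]

-104 ÷ 27 → quotient -4, remainder 4
27 ÷ 4 → quotient 6, remainder 3
4 ÷ 3 → quotient 1, remainder 1
3 ÷ 1 → quotient 3, remainder 0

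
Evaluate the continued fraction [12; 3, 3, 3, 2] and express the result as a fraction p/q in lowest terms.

a_0 = 12: 12/1
a_1 = 3: 37/3
a_2 = 3: 123/10
a_3 = 3: 406/33
a_4 = 2: 935/76

935/76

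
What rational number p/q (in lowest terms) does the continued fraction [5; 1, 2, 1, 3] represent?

Build up convergents one term at a time:
a_0 = 5: 5/1
a_1 = 1: 6/1
a_2 = 2: 17/3
a_3 = 1: 23/4
a_4 = 3: 86/15

86/15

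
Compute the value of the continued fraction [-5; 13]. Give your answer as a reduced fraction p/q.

Start with 13.
-5 + 1/(13/1) = -5 + 1/13 = -64/13

-64/13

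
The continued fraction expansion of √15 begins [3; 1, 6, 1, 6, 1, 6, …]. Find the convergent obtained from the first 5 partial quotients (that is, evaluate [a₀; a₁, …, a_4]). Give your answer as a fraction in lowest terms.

a_0 = 3: 3/1
a_1 = 1: 4/1
a_2 = 6: 27/7
a_3 = 1: 31/8
a_4 = 6: 213/55

213/55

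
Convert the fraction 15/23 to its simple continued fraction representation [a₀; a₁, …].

[0; 1, 1, 1, 7]

Run the Euclidean algorithm, recording each quotient:
15 ÷ 23 → quotient 0, remainder 15
23 ÷ 15 → quotient 1, remainder 8
15 ÷ 8 → quotient 1, remainder 7
8 ÷ 7 → quotient 1, remainder 1
7 ÷ 1 → quotient 7, remainder 0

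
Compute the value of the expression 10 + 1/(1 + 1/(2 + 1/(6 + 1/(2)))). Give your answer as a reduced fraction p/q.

a_0 = 10: 10/1
a_1 = 1: 11/1
a_2 = 2: 32/3
a_3 = 6: 203/19
a_4 = 2: 438/41

438/41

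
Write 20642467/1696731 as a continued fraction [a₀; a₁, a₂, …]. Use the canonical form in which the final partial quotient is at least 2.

⌊20642467/1696731⌋ = 12, remainder 281695
⌊1696731/281695⌋ = 6, remainder 6561
⌊281695/6561⌋ = 42, remainder 6133
⌊6561/6133⌋ = 1, remainder 428
⌊6133/428⌋ = 14, remainder 141
⌊428/141⌋ = 3, remainder 5
⌊141/5⌋ = 28, remainder 1
⌊5/1⌋ = 5, remainder 0

[12; 6, 42, 1, 14, 3, 28, 5]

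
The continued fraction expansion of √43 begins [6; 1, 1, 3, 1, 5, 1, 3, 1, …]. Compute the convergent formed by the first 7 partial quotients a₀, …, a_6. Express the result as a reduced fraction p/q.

400/61

Starting at the tail and folding back:
Start with 1.
5 + 1/(1/1) = 5 + 1/1 = 6/1
1 + 1/(6/1) = 1 + 1/6 = 7/6
3 + 1/(7/6) = 3 + 6/7 = 27/7
1 + 1/(27/7) = 1 + 7/27 = 34/27
1 + 1/(34/27) = 1 + 27/34 = 61/34
6 + 1/(61/34) = 6 + 34/61 = 400/61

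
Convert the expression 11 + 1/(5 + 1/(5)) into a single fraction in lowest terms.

Start with 5.
5 + 1/(5/1) = 5 + 1/5 = 26/5
11 + 1/(26/5) = 11 + 5/26 = 291/26

291/26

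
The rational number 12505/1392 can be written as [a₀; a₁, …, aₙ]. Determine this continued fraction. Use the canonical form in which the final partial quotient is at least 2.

Run the Euclidean algorithm, recording each quotient:
12505 ÷ 1392 → quotient 8, remainder 1369
1392 ÷ 1369 → quotient 1, remainder 23
1369 ÷ 23 → quotient 59, remainder 12
23 ÷ 12 → quotient 1, remainder 11
12 ÷ 11 → quotient 1, remainder 1
11 ÷ 1 → quotient 11, remainder 0

[8; 1, 59, 1, 1, 11]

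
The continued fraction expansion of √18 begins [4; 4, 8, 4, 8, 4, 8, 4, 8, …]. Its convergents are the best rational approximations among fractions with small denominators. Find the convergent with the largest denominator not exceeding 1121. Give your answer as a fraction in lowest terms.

4756/1121

List convergents until the denominator exceeds the bound:
a_0 = 4: 4/1  (≤ bound)
a_1 = 4: 17/4  (≤ bound)
a_2 = 8: 140/33  (≤ bound)
a_3 = 4: 577/136  (≤ bound)
a_4 = 8: 4756/1121  (≤ bound)
a_5 = 4: 19601/4620  (> 1121, stop)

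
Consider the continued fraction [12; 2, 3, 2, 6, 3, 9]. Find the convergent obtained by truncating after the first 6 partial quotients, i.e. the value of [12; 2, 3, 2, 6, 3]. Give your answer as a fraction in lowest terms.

Build up convergents one term at a time:
a_0 = 12: 12/1
a_1 = 2: 25/2
a_2 = 3: 87/7
a_3 = 2: 199/16
a_4 = 6: 1281/103
a_5 = 3: 4042/325

4042/325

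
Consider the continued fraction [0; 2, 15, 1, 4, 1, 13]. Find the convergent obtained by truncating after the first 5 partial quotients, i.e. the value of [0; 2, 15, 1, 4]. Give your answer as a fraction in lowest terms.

a_0 = 0: 0/1
a_1 = 2: 1/2
a_2 = 15: 15/31
a_3 = 1: 16/33
a_4 = 4: 79/163

79/163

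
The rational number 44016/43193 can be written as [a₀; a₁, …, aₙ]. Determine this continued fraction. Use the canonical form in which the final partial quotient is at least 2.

44016 ÷ 43193 → quotient 1, remainder 823
43193 ÷ 823 → quotient 52, remainder 397
823 ÷ 397 → quotient 2, remainder 29
397 ÷ 29 → quotient 13, remainder 20
29 ÷ 20 → quotient 1, remainder 9
20 ÷ 9 → quotient 2, remainder 2
9 ÷ 2 → quotient 4, remainder 1
2 ÷ 1 → quotient 2, remainder 0

[1; 52, 2, 13, 1, 2, 4, 2]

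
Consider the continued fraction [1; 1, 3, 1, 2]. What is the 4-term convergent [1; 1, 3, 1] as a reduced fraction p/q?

9/5

Start with 1.
3 + 1/(1/1) = 3 + 1/1 = 4/1
1 + 1/(4/1) = 1 + 1/4 = 5/4
1 + 1/(5/4) = 1 + 4/5 = 9/5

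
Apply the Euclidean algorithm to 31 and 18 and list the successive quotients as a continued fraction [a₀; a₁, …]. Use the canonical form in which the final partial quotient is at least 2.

Repeatedly divide and take the remainder:
⌊31/18⌋ = 1, remainder 13
⌊18/13⌋ = 1, remainder 5
⌊13/5⌋ = 2, remainder 3
⌊5/3⌋ = 1, remainder 2
⌊3/2⌋ = 1, remainder 1
⌊2/1⌋ = 2, remainder 0

[1; 1, 2, 1, 1, 2]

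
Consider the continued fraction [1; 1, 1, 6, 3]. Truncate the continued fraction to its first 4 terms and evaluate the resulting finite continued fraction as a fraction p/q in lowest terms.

a_0 = 1: 1/1
a_1 = 1: 2/1
a_2 = 1: 3/2
a_3 = 6: 20/13

20/13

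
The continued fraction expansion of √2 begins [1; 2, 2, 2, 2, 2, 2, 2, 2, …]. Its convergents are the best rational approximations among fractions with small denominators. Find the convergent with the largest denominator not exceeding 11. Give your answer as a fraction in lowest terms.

7/5

List convergents until the denominator exceeds the bound:
a_0 = 1: 1/1  (≤ bound)
a_1 = 2: 3/2  (≤ bound)
a_2 = 2: 7/5  (≤ bound)
a_3 = 2: 17/12  (> 11, stop)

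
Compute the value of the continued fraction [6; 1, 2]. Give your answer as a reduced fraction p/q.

20/3

Build up convergents one term at a time:
a_0 = 6: 6/1
a_1 = 1: 7/1
a_2 = 2: 20/3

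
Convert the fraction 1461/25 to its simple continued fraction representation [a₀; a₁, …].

[58; 2, 3, 1, 2]

⌊1461/25⌋ = 58, remainder 11
⌊25/11⌋ = 2, remainder 3
⌊11/3⌋ = 3, remainder 2
⌊3/2⌋ = 1, remainder 1
⌊2/1⌋ = 2, remainder 0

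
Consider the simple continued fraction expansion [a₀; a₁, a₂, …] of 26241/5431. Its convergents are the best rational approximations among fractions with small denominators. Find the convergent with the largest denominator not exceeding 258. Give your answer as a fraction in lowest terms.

List convergents until the denominator exceeds the bound:
a_0 = 4: 4/1  (≤ bound)
a_1 = 1: 5/1  (≤ bound)
a_2 = 4: 24/5  (≤ bound)
a_3 = 1: 29/6  (≤ bound)
a_4 = 16: 488/101  (≤ bound)
a_5 = 4: 1981/410  (> 258, stop)

488/101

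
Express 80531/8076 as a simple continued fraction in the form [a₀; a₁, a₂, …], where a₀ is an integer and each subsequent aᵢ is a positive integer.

[9; 1, 34, 3, 1, 3, 15]

80531 ÷ 8076 → quotient 9, remainder 7847
8076 ÷ 7847 → quotient 1, remainder 229
7847 ÷ 229 → quotient 34, remainder 61
229 ÷ 61 → quotient 3, remainder 46
61 ÷ 46 → quotient 1, remainder 15
46 ÷ 15 → quotient 3, remainder 1
15 ÷ 1 → quotient 15, remainder 0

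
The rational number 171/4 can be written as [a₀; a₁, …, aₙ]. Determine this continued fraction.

Run the Euclidean algorithm, recording each quotient:
171 ÷ 4 → quotient 42, remainder 3
4 ÷ 3 → quotient 1, remainder 1
3 ÷ 1 → quotient 3, remainder 0

[42; 1, 3]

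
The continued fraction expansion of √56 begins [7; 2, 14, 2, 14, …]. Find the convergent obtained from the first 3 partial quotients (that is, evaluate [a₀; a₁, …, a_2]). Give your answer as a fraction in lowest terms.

Collapse the nested fraction from the inside out:
Start with 14.
2 + 1/(14/1) = 2 + 1/14 = 29/14
7 + 1/(29/14) = 7 + 14/29 = 217/29

217/29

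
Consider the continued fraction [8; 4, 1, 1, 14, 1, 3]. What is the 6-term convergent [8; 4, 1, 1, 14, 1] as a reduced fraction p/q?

Start with 1.
14 + 1/(1/1) = 14 + 1/1 = 15/1
1 + 1/(15/1) = 1 + 1/15 = 16/15
1 + 1/(16/15) = 1 + 15/16 = 31/16
4 + 1/(31/16) = 4 + 16/31 = 140/31
8 + 1/(140/31) = 8 + 31/140 = 1151/140

1151/140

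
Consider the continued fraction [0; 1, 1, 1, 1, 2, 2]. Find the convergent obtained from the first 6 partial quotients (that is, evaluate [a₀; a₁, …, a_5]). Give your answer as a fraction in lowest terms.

Start with 2.
1 + 1/(2/1) = 1 + 1/2 = 3/2
1 + 1/(3/2) = 1 + 2/3 = 5/3
1 + 1/(5/3) = 1 + 3/5 = 8/5
1 + 1/(8/5) = 1 + 5/8 = 13/8
0 + 1/(13/8) = 0 + 8/13 = 8/13

8/13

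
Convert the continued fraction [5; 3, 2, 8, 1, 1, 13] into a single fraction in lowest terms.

8942/1691

a_0 = 5: 5/1
a_1 = 3: 16/3
a_2 = 2: 37/7
a_3 = 8: 312/59
a_4 = 1: 349/66
a_5 = 1: 661/125
a_6 = 13: 8942/1691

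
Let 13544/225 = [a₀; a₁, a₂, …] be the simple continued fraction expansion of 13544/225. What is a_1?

5

Repeatedly divide and take the remainder:
⌊13544/225⌋ = 60, remainder 44
⌊225/44⌋ = 5, remainder 5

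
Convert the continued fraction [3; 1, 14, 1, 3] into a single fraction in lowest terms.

Use the convergent recurrence hₖ = aₖ·hₖ₋₁ + hₖ₋₂ (and likewise for the denominators kₖ):
a_0 = 3: 3/1
a_1 = 1: 4/1
a_2 = 14: 59/15
a_3 = 1: 63/16
a_4 = 3: 248/63

248/63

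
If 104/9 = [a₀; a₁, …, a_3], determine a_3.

4

Apply division with remainder until the remainder is 0:
⌊104/9⌋ = 11, remainder 5
⌊9/5⌋ = 1, remainder 4
⌊5/4⌋ = 1, remainder 1
⌊4/1⌋ = 4, remainder 0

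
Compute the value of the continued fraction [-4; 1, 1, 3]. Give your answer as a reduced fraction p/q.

-24/7

Start with 3.
1 + 1/(3/1) = 1 + 1/3 = 4/3
1 + 1/(4/3) = 1 + 3/4 = 7/4
-4 + 1/(7/4) = -4 + 4/7 = -24/7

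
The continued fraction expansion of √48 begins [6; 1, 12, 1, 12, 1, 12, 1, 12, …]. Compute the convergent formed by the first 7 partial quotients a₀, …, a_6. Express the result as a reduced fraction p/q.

17466/2521

Work from the innermost term outward:
Start with 12.
1 + 1/(12/1) = 1 + 1/12 = 13/12
12 + 1/(13/12) = 12 + 12/13 = 168/13
1 + 1/(168/13) = 1 + 13/168 = 181/168
12 + 1/(181/168) = 12 + 168/181 = 2340/181
1 + 1/(2340/181) = 1 + 181/2340 = 2521/2340
6 + 1/(2521/2340) = 6 + 2340/2521 = 17466/2521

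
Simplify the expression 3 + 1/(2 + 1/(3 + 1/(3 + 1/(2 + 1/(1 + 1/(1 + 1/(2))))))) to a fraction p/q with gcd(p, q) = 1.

1147/334

Build up convergents one term at a time:
a_0 = 3: 3/1
a_1 = 2: 7/2
a_2 = 3: 24/7
a_3 = 3: 79/23
a_4 = 2: 182/53
a_5 = 1: 261/76
a_6 = 1: 443/129
a_7 = 2: 1147/334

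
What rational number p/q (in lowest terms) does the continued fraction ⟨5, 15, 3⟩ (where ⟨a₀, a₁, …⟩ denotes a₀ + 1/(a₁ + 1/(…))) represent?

233/46

Start with 3.
15 + 1/(3/1) = 15 + 1/3 = 46/3
5 + 1/(46/3) = 5 + 3/46 = 233/46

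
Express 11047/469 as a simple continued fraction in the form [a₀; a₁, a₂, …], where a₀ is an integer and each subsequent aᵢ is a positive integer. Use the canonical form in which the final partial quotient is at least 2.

[23; 1, 1, 4, 10, 5]

Apply division with remainder until the remainder is 0:
11047 ÷ 469 → quotient 23, remainder 260
469 ÷ 260 → quotient 1, remainder 209
260 ÷ 209 → quotient 1, remainder 51
209 ÷ 51 → quotient 4, remainder 5
51 ÷ 5 → quotient 10, remainder 1
5 ÷ 1 → quotient 5, remainder 0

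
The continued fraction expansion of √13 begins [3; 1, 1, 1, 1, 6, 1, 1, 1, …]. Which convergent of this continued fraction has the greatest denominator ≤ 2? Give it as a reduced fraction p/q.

a_0 = 3: 3/1  (≤ bound)
a_1 = 1: 4/1  (≤ bound)
a_2 = 1: 7/2  (≤ bound)
a_3 = 1: 11/3  (> 2, stop)

7/2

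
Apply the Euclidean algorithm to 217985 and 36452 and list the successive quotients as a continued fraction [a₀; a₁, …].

⌊217985/36452⌋ = 5, remainder 35725
⌊36452/35725⌋ = 1, remainder 727
⌊35725/727⌋ = 49, remainder 102
⌊727/102⌋ = 7, remainder 13
⌊102/13⌋ = 7, remainder 11
⌊13/11⌋ = 1, remainder 2
⌊11/2⌋ = 5, remainder 1
⌊2/1⌋ = 2, remainder 0

[5; 1, 49, 7, 7, 1, 5, 2]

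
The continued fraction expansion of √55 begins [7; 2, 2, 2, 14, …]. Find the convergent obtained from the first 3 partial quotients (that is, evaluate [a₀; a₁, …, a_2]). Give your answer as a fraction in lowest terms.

37/5

Work from the innermost term outward:
Start with 2.
2 + 1/(2/1) = 2 + 1/2 = 5/2
7 + 1/(5/2) = 7 + 2/5 = 37/5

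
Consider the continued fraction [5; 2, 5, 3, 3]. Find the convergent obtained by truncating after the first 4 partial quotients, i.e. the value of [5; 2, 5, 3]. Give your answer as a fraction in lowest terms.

191/35

Build up convergents one term at a time:
a_0 = 5: 5/1
a_1 = 2: 11/2
a_2 = 5: 60/11
a_3 = 3: 191/35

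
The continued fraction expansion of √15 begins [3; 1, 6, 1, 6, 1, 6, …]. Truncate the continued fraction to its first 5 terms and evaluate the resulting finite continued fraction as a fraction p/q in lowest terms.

a_0 = 3: 3/1
a_1 = 1: 4/1
a_2 = 6: 27/7
a_3 = 1: 31/8
a_4 = 6: 213/55

213/55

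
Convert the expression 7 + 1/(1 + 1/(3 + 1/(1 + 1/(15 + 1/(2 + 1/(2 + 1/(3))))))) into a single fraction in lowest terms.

Collapse the nested fraction from the inside out:
Start with 3.
2 + 1/(3/1) = 2 + 1/3 = 7/3
2 + 1/(7/3) = 2 + 3/7 = 17/7
15 + 1/(17/7) = 15 + 7/17 = 262/17
1 + 1/(262/17) = 1 + 17/262 = 279/262
3 + 1/(279/262) = 3 + 262/279 = 1099/279
1 + 1/(1099/279) = 1 + 279/1099 = 1378/1099
7 + 1/(1378/1099) = 7 + 1099/1378 = 10745/1378

10745/1378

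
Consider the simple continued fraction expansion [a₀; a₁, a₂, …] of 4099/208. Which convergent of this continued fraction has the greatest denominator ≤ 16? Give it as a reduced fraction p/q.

List convergents until the denominator exceeds the bound:
a_0 = 19: 19/1  (≤ bound)
a_1 = 1: 20/1  (≤ bound)
a_2 = 2: 59/3  (≤ bound)
a_3 = 2: 138/7  (≤ bound)
a_4 = 2: 335/17  (> 16, stop)

138/7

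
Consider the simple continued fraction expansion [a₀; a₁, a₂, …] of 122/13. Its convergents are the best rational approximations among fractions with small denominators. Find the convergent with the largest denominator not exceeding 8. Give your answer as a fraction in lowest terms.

47/5

a_0 = 9: 9/1  (≤ bound)
a_1 = 2: 19/2  (≤ bound)
a_2 = 1: 28/3  (≤ bound)
a_3 = 1: 47/5  (≤ bound)
a_4 = 2: 122/13  (> 8, stop)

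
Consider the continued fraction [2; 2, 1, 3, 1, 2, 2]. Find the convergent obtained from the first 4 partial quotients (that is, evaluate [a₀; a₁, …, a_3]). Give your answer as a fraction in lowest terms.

26/11

a_0 = 2: 2/1
a_1 = 2: 5/2
a_2 = 1: 7/3
a_3 = 3: 26/11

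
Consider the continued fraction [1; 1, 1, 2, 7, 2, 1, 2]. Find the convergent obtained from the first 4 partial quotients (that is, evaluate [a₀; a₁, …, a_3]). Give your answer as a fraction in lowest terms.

8/5

Start with 2.
1 + 1/(2/1) = 1 + 1/2 = 3/2
1 + 1/(3/2) = 1 + 2/3 = 5/3
1 + 1/(5/3) = 1 + 3/5 = 8/5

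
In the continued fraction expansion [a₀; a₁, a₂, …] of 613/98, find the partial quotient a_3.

⌊613/98⌋ = 6, remainder 25
⌊98/25⌋ = 3, remainder 23
⌊25/23⌋ = 1, remainder 2
⌊23/2⌋ = 11, remainder 1

11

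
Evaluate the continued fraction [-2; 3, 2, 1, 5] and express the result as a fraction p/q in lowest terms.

Start with 5.
1 + 1/(5/1) = 1 + 1/5 = 6/5
2 + 1/(6/5) = 2 + 5/6 = 17/6
3 + 1/(17/6) = 3 + 6/17 = 57/17
-2 + 1/(57/17) = -2 + 17/57 = -97/57

-97/57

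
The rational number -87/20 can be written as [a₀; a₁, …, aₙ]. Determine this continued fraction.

Repeatedly divide and take the remainder:
⌊-87/20⌋ = -5, remainder 13
⌊20/13⌋ = 1, remainder 7
⌊13/7⌋ = 1, remainder 6
⌊7/6⌋ = 1, remainder 1
⌊6/1⌋ = 6, remainder 0

[-5; 1, 1, 1, 6]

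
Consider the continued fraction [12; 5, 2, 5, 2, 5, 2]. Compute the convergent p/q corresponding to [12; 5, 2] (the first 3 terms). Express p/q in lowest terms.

Compute successive convergents:
a_0 = 12: 12/1
a_1 = 5: 61/5
a_2 = 2: 134/11

134/11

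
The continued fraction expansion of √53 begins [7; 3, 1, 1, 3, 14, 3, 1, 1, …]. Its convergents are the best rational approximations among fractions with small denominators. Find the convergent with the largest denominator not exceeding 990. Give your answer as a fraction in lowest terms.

2599/357

a_0 = 7: 7/1  (≤ bound)
a_1 = 3: 22/3  (≤ bound)
a_2 = 1: 29/4  (≤ bound)
a_3 = 1: 51/7  (≤ bound)
a_4 = 3: 182/25  (≤ bound)
a_5 = 14: 2599/357  (≤ bound)
a_6 = 3: 7979/1096  (> 990, stop)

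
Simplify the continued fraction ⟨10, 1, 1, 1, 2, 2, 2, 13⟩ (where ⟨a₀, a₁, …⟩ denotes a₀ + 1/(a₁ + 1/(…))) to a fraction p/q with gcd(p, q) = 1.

Compute successive convergents:
a_0 = 10: 10/1
a_1 = 1: 11/1
a_2 = 1: 21/2
a_3 = 1: 32/3
a_4 = 2: 85/8
a_5 = 2: 202/19
a_6 = 2: 489/46
a_7 = 13: 6559/617

6559/617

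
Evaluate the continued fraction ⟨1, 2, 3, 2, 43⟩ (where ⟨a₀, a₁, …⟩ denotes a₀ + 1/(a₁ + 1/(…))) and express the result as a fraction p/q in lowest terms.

Compute successive convergents:
a_0 = 1: 1/1
a_1 = 2: 3/2
a_2 = 3: 10/7
a_3 = 2: 23/16
a_4 = 43: 999/695

999/695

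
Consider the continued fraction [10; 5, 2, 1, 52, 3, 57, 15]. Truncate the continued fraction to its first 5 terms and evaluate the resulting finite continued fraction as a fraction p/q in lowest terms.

8588/843

a_0 = 10: 10/1
a_1 = 5: 51/5
a_2 = 2: 112/11
a_3 = 1: 163/16
a_4 = 52: 8588/843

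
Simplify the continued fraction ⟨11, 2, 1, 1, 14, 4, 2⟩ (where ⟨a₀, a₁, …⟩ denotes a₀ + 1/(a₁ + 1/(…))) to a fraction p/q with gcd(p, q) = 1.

Start with 2.
4 + 1/(2/1) = 4 + 1/2 = 9/2
14 + 1/(9/2) = 14 + 2/9 = 128/9
1 + 1/(128/9) = 1 + 9/128 = 137/128
1 + 1/(137/128) = 1 + 128/137 = 265/137
2 + 1/(265/137) = 2 + 137/265 = 667/265
11 + 1/(667/265) = 11 + 265/667 = 7602/667

7602/667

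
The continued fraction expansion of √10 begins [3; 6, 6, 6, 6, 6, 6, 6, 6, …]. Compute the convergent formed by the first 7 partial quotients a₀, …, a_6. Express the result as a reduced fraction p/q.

168717/53353

Start with 6.
6 + 1/(6/1) = 6 + 1/6 = 37/6
6 + 1/(37/6) = 6 + 6/37 = 228/37
6 + 1/(228/37) = 6 + 37/228 = 1405/228
6 + 1/(1405/228) = 6 + 228/1405 = 8658/1405
6 + 1/(8658/1405) = 6 + 1405/8658 = 53353/8658
3 + 1/(53353/8658) = 3 + 8658/53353 = 168717/53353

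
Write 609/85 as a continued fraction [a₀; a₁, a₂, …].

609 ÷ 85 → quotient 7, remainder 14
85 ÷ 14 → quotient 6, remainder 1
14 ÷ 1 → quotient 14, remainder 0

[7; 6, 14]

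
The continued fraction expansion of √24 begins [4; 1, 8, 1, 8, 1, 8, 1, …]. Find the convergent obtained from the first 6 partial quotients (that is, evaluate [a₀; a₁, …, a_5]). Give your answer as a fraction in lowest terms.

485/99

Compute successive convergents:
a_0 = 4: 4/1
a_1 = 1: 5/1
a_2 = 8: 44/9
a_3 = 1: 49/10
a_4 = 8: 436/89
a_5 = 1: 485/99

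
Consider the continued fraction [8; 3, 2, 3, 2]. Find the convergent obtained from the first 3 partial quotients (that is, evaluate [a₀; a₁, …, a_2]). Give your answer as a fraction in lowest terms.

Start with 2.
3 + 1/(2/1) = 3 + 1/2 = 7/2
8 + 1/(7/2) = 8 + 2/7 = 58/7

58/7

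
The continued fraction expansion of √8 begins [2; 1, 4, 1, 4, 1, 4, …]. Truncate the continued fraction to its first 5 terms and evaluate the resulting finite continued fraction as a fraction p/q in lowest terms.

Start with 4.
1 + 1/(4/1) = 1 + 1/4 = 5/4
4 + 1/(5/4) = 4 + 4/5 = 24/5
1 + 1/(24/5) = 1 + 5/24 = 29/24
2 + 1/(29/24) = 2 + 24/29 = 82/29

82/29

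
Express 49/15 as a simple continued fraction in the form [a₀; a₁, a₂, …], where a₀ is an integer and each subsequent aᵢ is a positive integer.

Repeatedly divide and take the remainder:
49 ÷ 15 → quotient 3, remainder 4
15 ÷ 4 → quotient 3, remainder 3
4 ÷ 3 → quotient 1, remainder 1
3 ÷ 1 → quotient 3, remainder 0

[3; 3, 1, 3]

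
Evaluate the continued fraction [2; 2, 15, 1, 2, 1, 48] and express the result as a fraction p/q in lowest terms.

15745/6337

Starting at the tail and folding back:
Start with 48.
1 + 1/(48/1) = 1 + 1/48 = 49/48
2 + 1/(49/48) = 2 + 48/49 = 146/49
1 + 1/(146/49) = 1 + 49/146 = 195/146
15 + 1/(195/146) = 15 + 146/195 = 3071/195
2 + 1/(3071/195) = 2 + 195/3071 = 6337/3071
2 + 1/(6337/3071) = 2 + 3071/6337 = 15745/6337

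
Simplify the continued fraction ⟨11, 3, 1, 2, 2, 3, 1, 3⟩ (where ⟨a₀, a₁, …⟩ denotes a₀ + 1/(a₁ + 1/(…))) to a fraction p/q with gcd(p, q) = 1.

Start with 3.
1 + 1/(3/1) = 1 + 1/3 = 4/3
3 + 1/(4/3) = 3 + 3/4 = 15/4
2 + 1/(15/4) = 2 + 4/15 = 34/15
2 + 1/(34/15) = 2 + 15/34 = 83/34
1 + 1/(83/34) = 1 + 34/83 = 117/83
3 + 1/(117/83) = 3 + 83/117 = 434/117
11 + 1/(434/117) = 11 + 117/434 = 4891/434

4891/434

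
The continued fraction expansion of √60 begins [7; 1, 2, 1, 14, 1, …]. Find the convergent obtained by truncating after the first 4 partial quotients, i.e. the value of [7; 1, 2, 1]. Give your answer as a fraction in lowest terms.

31/4

Starting at the tail and folding back:
Start with 1.
2 + 1/(1/1) = 2 + 1/1 = 3/1
1 + 1/(3/1) = 1 + 1/3 = 4/3
7 + 1/(4/3) = 7 + 3/4 = 31/4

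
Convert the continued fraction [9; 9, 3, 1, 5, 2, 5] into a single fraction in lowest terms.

23025/2528

Work from the innermost term outward:
Start with 5.
2 + 1/(5/1) = 2 + 1/5 = 11/5
5 + 1/(11/5) = 5 + 5/11 = 60/11
1 + 1/(60/11) = 1 + 11/60 = 71/60
3 + 1/(71/60) = 3 + 60/71 = 273/71
9 + 1/(273/71) = 9 + 71/273 = 2528/273
9 + 1/(2528/273) = 9 + 273/2528 = 23025/2528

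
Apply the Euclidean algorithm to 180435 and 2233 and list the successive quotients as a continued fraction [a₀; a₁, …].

⌊180435/2233⌋ = 80, remainder 1795
⌊2233/1795⌋ = 1, remainder 438
⌊1795/438⌋ = 4, remainder 43
⌊438/43⌋ = 10, remainder 8
⌊43/8⌋ = 5, remainder 3
⌊8/3⌋ = 2, remainder 2
⌊3/2⌋ = 1, remainder 1
⌊2/1⌋ = 2, remainder 0

[80; 1, 4, 10, 5, 2, 1, 2]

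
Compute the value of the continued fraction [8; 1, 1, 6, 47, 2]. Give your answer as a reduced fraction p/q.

10579/1239

a_0 = 8: 8/1
a_1 = 1: 9/1
a_2 = 1: 17/2
a_3 = 6: 111/13
a_4 = 47: 5234/613
a_5 = 2: 10579/1239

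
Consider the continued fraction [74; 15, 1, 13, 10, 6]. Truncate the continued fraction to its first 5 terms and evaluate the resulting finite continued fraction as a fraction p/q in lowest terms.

166345/2246

Start with 10.
13 + 1/(10/1) = 13 + 1/10 = 131/10
1 + 1/(131/10) = 1 + 10/131 = 141/131
15 + 1/(141/131) = 15 + 131/141 = 2246/141
74 + 1/(2246/141) = 74 + 141/2246 = 166345/2246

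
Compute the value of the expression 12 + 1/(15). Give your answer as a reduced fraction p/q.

a_0 = 12: 12/1
a_1 = 15: 181/15

181/15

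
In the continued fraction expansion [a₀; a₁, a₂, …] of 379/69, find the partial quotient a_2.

34

379 ÷ 69 → quotient 5, remainder 34
69 ÷ 34 → quotient 2, remainder 1
34 ÷ 1 → quotient 34, remainder 0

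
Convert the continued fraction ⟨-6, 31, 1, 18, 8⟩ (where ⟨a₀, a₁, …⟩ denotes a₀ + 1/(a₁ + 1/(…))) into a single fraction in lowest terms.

Start with 8.
18 + 1/(8/1) = 18 + 1/8 = 145/8
1 + 1/(145/8) = 1 + 8/145 = 153/145
31 + 1/(153/145) = 31 + 145/153 = 4888/153
-6 + 1/(4888/153) = -6 + 153/4888 = -29175/4888

-29175/4888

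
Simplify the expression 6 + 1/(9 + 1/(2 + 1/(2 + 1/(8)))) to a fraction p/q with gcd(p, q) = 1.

Collapse the nested fraction from the inside out:
Start with 8.
2 + 1/(8/1) = 2 + 1/8 = 17/8
2 + 1/(17/8) = 2 + 8/17 = 42/17
9 + 1/(42/17) = 9 + 17/42 = 395/42
6 + 1/(395/42) = 6 + 42/395 = 2412/395

2412/395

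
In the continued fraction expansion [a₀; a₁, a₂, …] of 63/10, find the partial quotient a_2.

Repeatedly divide and take the remainder:
⌊63/10⌋ = 6, remainder 3
⌊10/3⌋ = 3, remainder 1
⌊3/1⌋ = 3, remainder 0

3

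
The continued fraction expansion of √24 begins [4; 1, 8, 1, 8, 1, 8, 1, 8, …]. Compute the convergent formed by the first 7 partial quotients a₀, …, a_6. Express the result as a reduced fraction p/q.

4316/881

a_0 = 4: 4/1
a_1 = 1: 5/1
a_2 = 8: 44/9
a_3 = 1: 49/10
a_4 = 8: 436/89
a_5 = 1: 485/99
a_6 = 8: 4316/881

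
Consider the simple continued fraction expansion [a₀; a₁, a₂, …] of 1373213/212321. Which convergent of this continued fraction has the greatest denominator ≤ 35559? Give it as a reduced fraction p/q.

48947/7568

a_0 = 6: 6/1  (≤ bound)
a_1 = 2: 13/2  (≤ bound)
a_2 = 7: 97/15  (≤ bound)
a_3 = 4: 401/62  (≤ bound)
a_4 = 2: 899/139  (≤ bound)
a_5 = 54: 48947/7568  (≤ bound)
a_6 = 9: 441422/68251  (> 35559, stop)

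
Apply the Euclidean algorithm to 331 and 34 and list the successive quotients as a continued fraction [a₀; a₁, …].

[9; 1, 2, 1, 3, 2]

⌊331/34⌋ = 9, remainder 25
⌊34/25⌋ = 1, remainder 9
⌊25/9⌋ = 2, remainder 7
⌊9/7⌋ = 1, remainder 2
⌊7/2⌋ = 3, remainder 1
⌊2/1⌋ = 2, remainder 0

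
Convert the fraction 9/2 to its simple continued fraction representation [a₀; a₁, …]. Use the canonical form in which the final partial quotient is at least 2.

[4; 2]

Run the Euclidean algorithm, recording each quotient:
⌊9/2⌋ = 4, remainder 1
⌊2/1⌋ = 2, remainder 0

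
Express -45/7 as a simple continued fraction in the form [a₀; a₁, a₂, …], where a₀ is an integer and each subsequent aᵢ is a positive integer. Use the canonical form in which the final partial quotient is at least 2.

[-7; 1, 1, 3]

⌊-45/7⌋ = -7, remainder 4
⌊7/4⌋ = 1, remainder 3
⌊4/3⌋ = 1, remainder 1
⌊3/1⌋ = 3, remainder 0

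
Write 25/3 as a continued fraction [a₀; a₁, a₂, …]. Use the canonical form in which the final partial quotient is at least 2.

[8; 3]

25 = 8·3 + 1, so a_0 = 8
3 = 3·1 + 0, so a_1 = 3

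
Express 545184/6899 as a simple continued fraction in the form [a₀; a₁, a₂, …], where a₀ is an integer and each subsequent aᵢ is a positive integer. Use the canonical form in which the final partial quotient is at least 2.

[79; 42, 3, 13, 4]

545184 ÷ 6899 → quotient 79, remainder 163
6899 ÷ 163 → quotient 42, remainder 53
163 ÷ 53 → quotient 3, remainder 4
53 ÷ 4 → quotient 13, remainder 1
4 ÷ 1 → quotient 4, remainder 0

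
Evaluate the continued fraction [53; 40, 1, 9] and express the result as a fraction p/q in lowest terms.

21687/409

a_0 = 53: 53/1
a_1 = 40: 2121/40
a_2 = 1: 2174/41
a_3 = 9: 21687/409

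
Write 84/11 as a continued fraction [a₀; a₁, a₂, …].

[7; 1, 1, 1, 3]

84 = 7·11 + 7, so a_0 = 7
11 = 1·7 + 4, so a_1 = 1
7 = 1·4 + 3, so a_2 = 1
4 = 1·3 + 1, so a_3 = 1
3 = 3·1 + 0, so a_4 = 3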